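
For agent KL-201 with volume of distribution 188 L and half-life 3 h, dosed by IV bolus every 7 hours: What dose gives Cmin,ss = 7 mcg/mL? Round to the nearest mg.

5316 mg

τ/t½ = 7/3 ≈ 2.3333, so f = (1/2)^(7/3) ≈ 0.198425.
Cmin,ss = (D/Vd)·f/(1−f), so D = Cmin,ss·Vd·(1−f)/f.
D = 7 × 188 × (1−f)/f ≈ 7 × 188 × 4.03969 ≈ 5316.23 mg.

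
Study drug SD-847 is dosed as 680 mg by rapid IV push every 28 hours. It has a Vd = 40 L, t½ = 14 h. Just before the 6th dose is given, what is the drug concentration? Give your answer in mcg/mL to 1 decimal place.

f = (1/2)^(τ/t½) = (1/2)^(28/14) ≈ 0.2500.
C₀ = D/Vd = 680/40 ≈ 17.000 mcg/mL.
Before the 6th dose, 5 doses have been given. Superposition: Cmin = C₀·(f + f² + … + f^5).
≈ 17.000 × (0.2500 + 0.0625 + 0.0156 + 0.0039 + 0.0010) ≈ 17.000 × 0.3330 ≈ 5.661 mcg/mL.

5.7 mcg/mL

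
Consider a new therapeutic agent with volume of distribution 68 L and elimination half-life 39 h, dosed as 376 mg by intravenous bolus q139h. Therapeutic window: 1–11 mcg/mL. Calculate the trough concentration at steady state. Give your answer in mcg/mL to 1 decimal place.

k = ln2/t½ = ln2/39 ≈ 0.017773 h⁻¹; fraction remaining f = e^(−kτ) = e^(−0.017773×139) ≈ 0.0845.
Accumulation ratio R = 1/(1 − f) ≈ 1/0.9155 ≈ 1.0923.
Single-dose peak C₀ = D/Vd = 376/68 ≈ 5.529 mcg/mL.
Steady-state peak Cmax,ss = C₀·R ≈ 5.529 × 1.0923 ≈ 6.039 mcg/mL.
Steady-state trough Cmin,ss = Cmax,ss·f ≈ 6.039 × 0.0845 ≈ 0.510 mcg/mL.
Trough 0.5 mcg/mL vs MEC 1 mcg/mL: subtherapeutic.

0.5 mcg/mL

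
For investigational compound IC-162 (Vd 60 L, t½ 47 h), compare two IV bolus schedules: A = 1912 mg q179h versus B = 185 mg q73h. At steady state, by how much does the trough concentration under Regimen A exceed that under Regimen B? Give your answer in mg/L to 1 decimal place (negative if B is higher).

0.9 mg/L

Regimen A: f = (1/2)^(179/47) ≈ 0.0714; Cmin,ss = (1912/60)·f/(1−f) ≈ 2.450 mg/L.
Regimen B: f = (1/2)^(73/47) ≈ 0.3408; Cmin,ss = (185/60)·f/(1−f) ≈ 1.594 mg/L.
Difference ≈ 2.450 − 1.594 ≈ 0.856 mg/L.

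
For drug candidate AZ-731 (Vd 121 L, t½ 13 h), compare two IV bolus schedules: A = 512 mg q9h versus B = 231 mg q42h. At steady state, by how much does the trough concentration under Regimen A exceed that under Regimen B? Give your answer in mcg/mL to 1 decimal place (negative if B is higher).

Regimen A: f = (1/2)^(9/13) ≈ 0.6189; Cmin,ss = (512/121)·f/(1−f) ≈ 6.872 mcg/mL.
Regimen B: f = (1/2)^(42/13) ≈ 0.1065; Cmin,ss = (231/121)·f/(1−f) ≈ 0.228 mcg/mL.
Difference ≈ 6.872 − 0.228 ≈ 6.644 mcg/mL.

6.6 mcg/mL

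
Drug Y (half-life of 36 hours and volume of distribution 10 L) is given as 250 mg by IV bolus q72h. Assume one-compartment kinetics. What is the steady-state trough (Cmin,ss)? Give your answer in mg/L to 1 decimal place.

8.3 mg/L

τ = 72 h = 2 half-lives, so f = (1/2)^2 = 0.25.
Accumulation ratio R = 1/(1 − f) = 1/0.75 = 4/3.
Single-dose peak C₀ = D/Vd = 250/10 = 25 mg/L.
Steady-state peak Cmax,ss = C₀·R = 25 × 4/3 ≈ 33.333 mg/L.
Steady-state trough Cmin,ss = Cmax,ss·f ≈ 33.333 × 0.25 ≈ 8.333 mg/L.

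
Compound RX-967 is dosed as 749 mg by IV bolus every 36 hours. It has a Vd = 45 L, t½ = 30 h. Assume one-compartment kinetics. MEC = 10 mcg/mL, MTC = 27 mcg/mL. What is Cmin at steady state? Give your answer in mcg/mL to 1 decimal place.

12.8 mcg/mL

Over one 36-h interval, 36/30 ≈ 1.2 half-lives elapse, leaving f ≈ 0.4353 of each dose.
At steady state, accumulation factor R = 1/(1 − e^(−kτ)) ≈ 1.7709.
Single-dose peak C₀ = D/Vd = 749/45 ≈ 16.644 mcg/mL.
Cmax,ss = C₀/(1 − f) ≈ 16.644/0.5647 ≈ 29.474 mcg/mL.
One interval later, Cmin,ss = Cmax,ss·e^(−kτ) ≈ 29.474 × 0.4353 ≈ 12.830 mcg/mL.
Trough 12.8 mcg/mL vs MEC 10 mcg/mL: adequate.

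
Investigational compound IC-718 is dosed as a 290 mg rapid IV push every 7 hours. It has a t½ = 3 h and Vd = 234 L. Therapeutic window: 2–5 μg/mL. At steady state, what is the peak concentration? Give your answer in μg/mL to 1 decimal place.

k = ln2/t½ = ln2/3 ≈ 0.231049 h⁻¹; fraction remaining f = e^(−kτ) = e^(−0.231049×7) ≈ 0.1984.
Accumulation ratio R = 1/(1 − f) ≈ 1/0.8016 ≈ 1.2475.
Each bolus raises the concentration by D/Vd = 290/234 ≈ 1.239 μg/mL.
Steady-state peak Cmax,ss = C₀·R ≈ 1.239 × 1.2475 ≈ 1.546 μg/mL.
Peak 1.5 μg/mL vs MTC 5 μg/mL: below toxic threshold.

1.5 μg/mL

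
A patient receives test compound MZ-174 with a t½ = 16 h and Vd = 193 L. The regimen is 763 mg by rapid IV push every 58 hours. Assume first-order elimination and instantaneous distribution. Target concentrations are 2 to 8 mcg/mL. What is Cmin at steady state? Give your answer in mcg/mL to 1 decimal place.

0.3 mcg/mL

k = ln2/t½ = ln2/16 ≈ 0.043322 h⁻¹; fraction remaining f = e^(−kτ) = e^(−0.043322×58) ≈ 0.0811.
At steady state, accumulation factor R = 1/(1 − e^(−kτ)) ≈ 1.0883.
Single-dose peak C₀ = D/Vd = 763/193 ≈ 3.953 mcg/mL.
Cmax,ss = C₀/(1 − f) ≈ 3.953/0.9189 ≈ 4.302 mcg/mL.
Steady-state trough Cmin,ss = Cmax,ss·f ≈ 4.302 × 0.0811 ≈ 0.349 mcg/mL.
Trough 0.3 mcg/mL vs MEC 2 mcg/mL: subtherapeutic.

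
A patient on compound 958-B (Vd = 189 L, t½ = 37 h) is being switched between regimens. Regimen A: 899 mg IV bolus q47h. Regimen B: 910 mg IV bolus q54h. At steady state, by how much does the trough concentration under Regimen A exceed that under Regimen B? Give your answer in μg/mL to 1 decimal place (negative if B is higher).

0.6 μg/mL

Regimen A: f = (1/2)^(47/37) ≈ 0.4146; Cmin,ss = (899/189)·f/(1−f) ≈ 3.369 μg/mL.
Regimen B: f = (1/2)^(54/37) ≈ 0.3636; Cmin,ss = (910/189)·f/(1−f) ≈ 2.751 μg/mL.
Difference ≈ 3.369 − 2.751 ≈ 0.618 μg/mL.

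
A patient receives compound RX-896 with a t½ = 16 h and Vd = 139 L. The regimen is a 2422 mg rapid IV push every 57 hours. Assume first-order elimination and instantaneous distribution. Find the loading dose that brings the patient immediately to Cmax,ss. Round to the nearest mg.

2646 mg

f = (1/2)^(57/16) ≈ 0.084641; accumulation ratio R = 1/(1−f) ≈ 1.09247.
Loading dose to hit Cmax,ss on first dose: D_load = D_maint·R ≈ 2422 × 1.09247 ≈ 2645.96 mg.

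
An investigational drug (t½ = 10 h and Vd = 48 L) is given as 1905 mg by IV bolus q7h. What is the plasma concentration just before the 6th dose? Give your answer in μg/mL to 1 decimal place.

f = (1/2)^(τ/t½) = (1/2)^(7/10) ≈ 0.6156.
C₀ = D/Vd = 1905/48 ≈ 39.688 μg/mL.
Before the 6th dose, 5 doses have been given. Superposition: Cmin = C₀·(f + f² + … + f^5).
≈ 39.688 × (0.6156 + 0.3790 + 0.2333 + 0.1436 + 0.0884) ≈ 39.688 × 1.4599 ≈ 57.941 μg/mL.

57.9 μg/mL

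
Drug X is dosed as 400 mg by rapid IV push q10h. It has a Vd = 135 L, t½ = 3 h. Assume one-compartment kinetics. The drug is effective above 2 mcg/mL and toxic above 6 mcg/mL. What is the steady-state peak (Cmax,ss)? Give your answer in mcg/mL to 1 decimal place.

k = ln2/t½ = ln2/3 ≈ 0.231049 h⁻¹; fraction remaining f = e^(−kτ) = e^(−0.231049×10) ≈ 0.0992.
Accumulation ratio R = 1/(1 − f) ≈ 1/0.9008 ≈ 1.1101.
Single-dose peak C₀ = D/Vd = 400/135 ≈ 2.963 mcg/mL.
Cmax,ss = C₀/(1 − f) ≈ 2.963/0.9008 ≈ 3.289 mcg/mL.
Peak 3.3 mcg/mL vs MTC 6 mcg/mL: below toxic threshold.

3.3 mcg/mL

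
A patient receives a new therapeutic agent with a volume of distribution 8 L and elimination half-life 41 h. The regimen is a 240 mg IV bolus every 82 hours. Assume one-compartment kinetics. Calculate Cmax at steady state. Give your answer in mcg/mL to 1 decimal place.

40.0 mcg/mL

The dosing interval is 2 half-lives, so f = 2^(−2) = 0.25.
At steady state, R = 1/(1 − 0.25) = 4/3.
Single-dose peak C₀ = D/Vd = 240/8 = 30 mcg/mL.
Steady-state peak Cmax,ss = C₀·R = 30 × 4/3 ≈ 40.000 mcg/mL.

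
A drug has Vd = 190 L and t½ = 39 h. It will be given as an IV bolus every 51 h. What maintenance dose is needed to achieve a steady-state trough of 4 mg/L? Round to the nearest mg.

1121 mg

τ/t½ = 51/39 ≈ 1.3077, so f = (1/2)^(51/39) ≈ 0.403967.
Cmin,ss = (D/Vd)·f/(1−f), so D = Cmin,ss·Vd·(1−f)/f.
D = 4 × 190 × (1−f)/f ≈ 4 × 190 × 1.47545 ≈ 1121.34 mg.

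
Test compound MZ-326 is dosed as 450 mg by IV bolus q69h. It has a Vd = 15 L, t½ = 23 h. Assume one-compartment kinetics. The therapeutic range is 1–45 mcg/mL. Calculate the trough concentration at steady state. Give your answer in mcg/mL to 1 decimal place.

The dosing interval is 3 half-lives, so f = 2^(−3) = 0.125.
At steady state, R = 1/(1 − 0.125) = 8/7.
Single-dose peak C₀ = D/Vd = 450/15 = 30 mcg/mL.
Steady-state peak Cmax,ss = C₀·R = 30 × 8/7 ≈ 34.286 mcg/mL.
Steady-state trough Cmin,ss = Cmax,ss·f ≈ 34.286 × 0.125 ≈ 4.286 mcg/mL.
Trough 4.3 mcg/mL vs MEC 1 mcg/mL: adequate.

4.3 mcg/mL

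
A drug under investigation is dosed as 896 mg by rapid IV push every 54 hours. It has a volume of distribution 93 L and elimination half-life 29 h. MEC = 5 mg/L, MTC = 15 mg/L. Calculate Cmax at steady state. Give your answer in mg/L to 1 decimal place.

13.3 mg/L

Over one 54-h interval, 54/29 ≈ 1.8621 half-lives elapse, leaving f ≈ 0.2751 of each dose.
At steady state, accumulation factor R = 1/(1 − e^(−kτ)) ≈ 1.3795.
Each bolus raises the concentration by D/Vd = 896/93 ≈ 9.634 mg/L.
Steady-state peak Cmax,ss = C₀·R ≈ 9.634 × 1.3795 ≈ 13.290 mg/L.
Peak 13.3 mg/L vs MTC 15 mg/L: below toxic threshold.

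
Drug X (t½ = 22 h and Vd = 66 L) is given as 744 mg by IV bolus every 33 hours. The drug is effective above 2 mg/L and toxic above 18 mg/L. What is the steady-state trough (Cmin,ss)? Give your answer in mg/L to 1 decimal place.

6.2 mg/L

τ/t½ = 33/22 ≈ 1.5, so fraction remaining f = (1/2)^(33/22) ≈ 0.3536.
At steady state, accumulation factor R = 1/(1 − e^(−kτ)) ≈ 1.5470.
Single-dose peak C₀ = D/Vd = 744/66 ≈ 11.273 mg/L.
Cmax,ss = C₀/(1 − f) ≈ 11.273/0.6464 ≈ 17.440 mg/L.
Steady-state trough Cmin,ss = Cmax,ss·f ≈ 17.440 × 0.3536 ≈ 6.167 mg/L.
Trough 6.2 mg/L vs MEC 2 mg/L: adequate.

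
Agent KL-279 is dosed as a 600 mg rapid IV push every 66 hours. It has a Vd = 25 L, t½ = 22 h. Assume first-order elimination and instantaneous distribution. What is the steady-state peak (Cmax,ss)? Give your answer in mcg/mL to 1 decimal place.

27.4 mcg/mL

The dosing interval is 3 half-lives, so f = 2^(−3) = 0.125.
Accumulation ratio R = 1/(1 − f) = 1/0.875 = 8/7.
Single-dose peak C₀ = D/Vd = 600/25 = 24 mcg/mL.
Steady-state peak Cmax,ss = C₀·R = 24 × 8/7 ≈ 27.429 mcg/mL.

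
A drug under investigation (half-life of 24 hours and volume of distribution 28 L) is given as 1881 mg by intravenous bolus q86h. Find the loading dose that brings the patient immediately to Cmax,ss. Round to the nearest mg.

2052 mg

f = (1/2)^(86/24) ≈ 0.083427; accumulation ratio R = 1/(1−f) ≈ 1.09102.
Loading dose to hit Cmax,ss on first dose: D_load = D_maint·R ≈ 1881 × 1.09102 ≈ 2052.21 mg.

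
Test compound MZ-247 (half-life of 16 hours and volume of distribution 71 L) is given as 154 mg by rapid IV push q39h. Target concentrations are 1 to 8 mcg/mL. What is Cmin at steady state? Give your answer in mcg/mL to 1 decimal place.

0.5 mcg/mL

Over one 39-h interval, 39/16 ≈ 2.4375 half-lives elapse, leaving f ≈ 0.1846 of each dose.
Single-dose peak C₀ = D/Vd = 154/71 ≈ 2.169 mcg/mL.
Steady-state trough Cmin,ss = C₀·f/(1−f) ≈ 2.169 × 0.1846/0.8154 ≈ 0.491 mcg/mL.
Trough 0.5 mcg/mL vs MEC 1 mcg/mL: subtherapeutic.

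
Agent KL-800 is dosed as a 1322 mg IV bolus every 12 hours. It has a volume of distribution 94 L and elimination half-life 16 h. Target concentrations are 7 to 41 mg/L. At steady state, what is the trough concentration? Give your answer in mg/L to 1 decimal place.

20.6 mg/L

Over one 12-h interval, 12/16 ≈ 0.75 half-lives elapse, leaving f ≈ 0.5946 of each dose.
Each bolus raises the concentration by D/Vd = 1322/94 ≈ 14.064 mg/L.
Steady-state trough Cmin,ss = C₀·f/(1−f) ≈ 14.064 × 0.5946/0.4054 ≈ 20.628 mg/L.
Trough 20.6 mg/L vs MEC 7 mg/L: adequate.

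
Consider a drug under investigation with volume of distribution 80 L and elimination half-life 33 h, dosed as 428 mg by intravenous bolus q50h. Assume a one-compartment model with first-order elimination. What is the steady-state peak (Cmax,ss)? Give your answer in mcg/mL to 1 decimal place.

8.2 mcg/mL

k = ln2/t½ = ln2/33 ≈ 0.021004 h⁻¹; fraction remaining f = e^(−kτ) = e^(−0.021004×50) ≈ 0.3499.
Accumulation ratio R = 1/(1 − f) ≈ 1/0.6501 ≈ 1.5382.
Each bolus raises the concentration by D/Vd = 428/80 ≈ 5.350 mcg/mL.
Cmax,ss = C₀/(1 − f) ≈ 5.350/0.6501 ≈ 8.230 mcg/mL.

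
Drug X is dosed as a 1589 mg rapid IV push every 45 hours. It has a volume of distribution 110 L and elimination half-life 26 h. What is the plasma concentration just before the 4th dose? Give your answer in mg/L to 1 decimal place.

f = (1/2)^(τ/t½) = (1/2)^(45/26) ≈ 0.3013.
C₀ = D/Vd = 1589/110 ≈ 14.445 mg/L.
Before the 4th dose, 3 doses have been given. Superposition: Cmin = C₀·(f + f² + … + f^3).
≈ 14.445 × (0.3013 + 0.0908 + 0.0274) ≈ 14.445 × 0.4195 ≈ 6.060 mg/L.

6.1 mg/L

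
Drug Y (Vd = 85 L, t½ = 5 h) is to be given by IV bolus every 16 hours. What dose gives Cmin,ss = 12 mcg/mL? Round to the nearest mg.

8353 mg

τ/t½ = 16/5 ≈ 3.2, so f = (1/2)^(16/5) ≈ 0.108819.
Cmin,ss = (D/Vd)·f/(1−f), so D = Cmin,ss·Vd·(1−f)/f.
D = 12 × 85 × (1−f)/f ≈ 12 × 85 × 8.18957 ≈ 8353.36 mg.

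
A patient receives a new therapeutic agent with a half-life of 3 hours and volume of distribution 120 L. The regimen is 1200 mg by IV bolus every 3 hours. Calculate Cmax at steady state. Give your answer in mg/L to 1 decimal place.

20.0 mg/L

τ = 3 h = 1 half-life, so f = (1/2)^1 = 0.5.
Accumulation ratio R = 1/(1 − f) = 1/0.5 = 2/1.
Single-dose peak C₀ = D/Vd = 1200/120 = 10 mg/L.
Steady-state peak Cmax,ss = C₀·R = 10 × 2/1 ≈ 20.000 mg/L.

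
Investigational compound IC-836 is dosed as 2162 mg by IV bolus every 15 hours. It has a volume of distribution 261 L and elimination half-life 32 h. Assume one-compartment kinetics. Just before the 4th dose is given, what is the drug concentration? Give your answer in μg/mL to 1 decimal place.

f = (1/2)^(τ/t½) = (1/2)^(15/32) ≈ 0.7226.
C₀ = D/Vd = 2162/261 ≈ 8.284 μg/mL.
Before the 4th dose, 3 doses have been given. Superposition: Cmin = C₀·(f + f² + … + f^3).
≈ 8.284 × (0.7226 + 0.5222 + 0.3773) ≈ 8.284 × 1.6221 ≈ 13.437 μg/mL.

13.4 μg/mL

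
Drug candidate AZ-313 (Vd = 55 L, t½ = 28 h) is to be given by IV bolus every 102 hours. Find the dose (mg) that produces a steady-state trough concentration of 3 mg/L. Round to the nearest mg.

1896 mg

τ/t½ = 102/28 ≈ 3.6429, so f = (1/2)^(102/28) ≈ 0.080055.
Cmin,ss = (D/Vd)·f/(1−f), so D = Cmin,ss·Vd·(1−f)/f.
D = 3 × 55 × (1−f)/f ≈ 3 × 55 × 11.49141 ≈ 1896.08 mg.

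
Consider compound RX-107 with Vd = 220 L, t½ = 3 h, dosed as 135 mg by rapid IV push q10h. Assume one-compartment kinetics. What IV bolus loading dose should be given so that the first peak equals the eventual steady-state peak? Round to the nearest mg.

150 mg

f = (1/2)^(10/3) ≈ 0.099213; accumulation ratio R = 1/(1−f) ≈ 1.11014.
Loading dose to hit Cmax,ss on first dose: D_load = D_maint·R ≈ 135 × 1.11014 ≈ 149.87 mg.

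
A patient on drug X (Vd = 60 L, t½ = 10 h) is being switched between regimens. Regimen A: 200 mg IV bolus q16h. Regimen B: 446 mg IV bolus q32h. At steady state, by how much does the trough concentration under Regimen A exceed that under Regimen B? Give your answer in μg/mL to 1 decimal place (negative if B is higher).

Regimen A: f = (1/2)^(16/10) ≈ 0.3299; Cmin,ss = (200/60)·f/(1−f) ≈ 1.641 μg/mL.
Regimen B: f = (1/2)^(32/10) ≈ 0.1088; Cmin,ss = (446/60)·f/(1−f) ≈ 0.907 μg/mL.
Difference ≈ 1.641 − 0.907 ≈ 0.734 μg/mL.

0.7 μg/mL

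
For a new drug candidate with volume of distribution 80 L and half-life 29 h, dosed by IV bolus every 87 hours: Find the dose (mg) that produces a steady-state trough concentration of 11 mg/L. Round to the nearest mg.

6160 mg

τ/t½ = 87/29 ≈ 3, so f = (1/2)^(87/29) ≈ 0.125000.
Cmin,ss = (D/Vd)·f/(1−f), so D = Cmin,ss·Vd·(1−f)/f.
D = 11 × 80 × (1−f)/f ≈ 11 × 80 × 7.00000 ≈ 6160.00 mg.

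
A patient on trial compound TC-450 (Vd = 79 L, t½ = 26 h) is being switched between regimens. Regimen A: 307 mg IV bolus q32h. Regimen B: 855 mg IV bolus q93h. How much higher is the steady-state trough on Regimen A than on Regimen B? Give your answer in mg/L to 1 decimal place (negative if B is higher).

Regimen A: f = (1/2)^(32/26) ≈ 0.4261; Cmin,ss = (307/79)·f/(1−f) ≈ 2.885 mg/L.
Regimen B: f = (1/2)^(93/26) ≈ 0.0838; Cmin,ss = (855/79)·f/(1−f) ≈ 0.990 mg/L.
Difference ≈ 2.885 − 0.990 ≈ 1.895 mg/L.

1.9 mg/L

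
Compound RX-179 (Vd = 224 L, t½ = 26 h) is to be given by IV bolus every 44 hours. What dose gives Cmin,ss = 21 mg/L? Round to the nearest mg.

10498 mg

τ/t½ = 44/26 ≈ 1.6923, so f = (1/2)^(44/26) ≈ 0.309432.
Cmin,ss = (D/Vd)·f/(1−f), so D = Cmin,ss·Vd·(1−f)/f.
D = 21 × 224 × (1−f)/f ≈ 21 × 224 × 2.23173 ≈ 10498.06 mg.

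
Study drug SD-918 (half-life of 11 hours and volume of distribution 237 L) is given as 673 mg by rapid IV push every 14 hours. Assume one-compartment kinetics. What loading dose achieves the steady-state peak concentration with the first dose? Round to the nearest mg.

1148 mg

f = (1/2)^(14/11) ≈ 0.413877; accumulation ratio R = 1/(1−f) ≈ 1.70613.
Loading dose to hit Cmax,ss on first dose: D_load = D_maint·R ≈ 673 × 1.70613 ≈ 1148.23 mg.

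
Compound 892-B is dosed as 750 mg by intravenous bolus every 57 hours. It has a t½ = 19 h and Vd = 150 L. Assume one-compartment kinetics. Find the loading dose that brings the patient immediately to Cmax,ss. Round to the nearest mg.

f = (1/2)^(57/19) ≈ 0.125000; accumulation ratio R = 1/(1−f) ≈ 1.14286.
Loading dose to hit Cmax,ss on first dose: D_load = D_maint·R ≈ 750 × 1.14286 ≈ 857.14 mg.

857 mg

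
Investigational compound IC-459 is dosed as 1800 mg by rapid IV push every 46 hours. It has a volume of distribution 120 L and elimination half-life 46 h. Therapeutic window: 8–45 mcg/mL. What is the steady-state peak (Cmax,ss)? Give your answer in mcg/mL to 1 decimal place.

30.0 mcg/mL

The dosing interval is 1 half-life, so f = 2^(−1) = 0.5.
Accumulation ratio R = 1/(1 − f) = 1/0.5 = 2/1.
Single-dose peak C₀ = D/Vd = 1800/120 = 15 mcg/mL.
Steady-state peak Cmax,ss = C₀·R = 15 × 2/1 ≈ 30.000 mcg/mL.
Peak 30.0 mcg/mL vs MTC 45 mcg/mL: below toxic threshold.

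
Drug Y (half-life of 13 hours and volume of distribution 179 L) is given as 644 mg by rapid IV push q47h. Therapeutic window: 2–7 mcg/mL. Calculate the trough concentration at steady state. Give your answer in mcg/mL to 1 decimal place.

0.3 mcg/mL

k = ln2/t½ = ln2/13 ≈ 0.053319 h⁻¹; fraction remaining f = e^(−kτ) = e^(−0.053319×47) ≈ 0.0816.
Accumulation ratio R = 1/(1 − f) ≈ 1/0.9184 ≈ 1.0889.
Single-dose peak C₀ = D/Vd = 644/179 ≈ 3.598 mcg/mL.
Cmax,ss = C₀/(1 − f) ≈ 3.598/0.9184 ≈ 3.918 mcg/mL.
Steady-state trough Cmin,ss = Cmax,ss·f ≈ 3.918 × 0.0816 ≈ 0.320 mcg/mL.
Trough 0.3 mcg/mL vs MEC 2 mcg/mL: subtherapeutic.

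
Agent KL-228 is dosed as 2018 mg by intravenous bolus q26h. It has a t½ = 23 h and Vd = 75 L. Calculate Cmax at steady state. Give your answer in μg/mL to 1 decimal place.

τ/t½ = 26/23 ≈ 1.1304, so fraction remaining f = (1/2)^(26/23) ≈ 0.4568.
At steady state, accumulation factor R = 1/(1 − e^(−kτ)) ≈ 1.8409.
Single-dose peak C₀ = D/Vd = 2018/75 ≈ 26.907 μg/mL.
Steady-state peak Cmax,ss = C₀·R ≈ 26.907 × 1.8409 ≈ 49.533 μg/mL.

49.5 μg/mL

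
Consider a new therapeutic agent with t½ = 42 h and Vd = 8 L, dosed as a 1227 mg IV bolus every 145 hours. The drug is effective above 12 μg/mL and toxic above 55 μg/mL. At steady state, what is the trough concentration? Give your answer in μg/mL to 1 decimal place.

Over one 145-h interval, 145/42 ≈ 3.4524 half-lives elapse, leaving f ≈ 0.0914 of each dose.
At steady state, accumulation factor R = 1/(1 − e^(−kτ)) ≈ 1.1006.
Single-dose peak C₀ = D/Vd = 1227/8 ≈ 153.375 μg/mL.
Steady-state peak Cmax,ss = C₀·R ≈ 153.375 × 1.1006 ≈ 168.805 μg/mL.
One interval later, Cmin,ss = Cmax,ss·e^(−kτ) ≈ 168.805 × 0.0914 ≈ 15.429 μg/mL.
Trough 15.4 μg/mL vs MEC 12 μg/mL: adequate.

15.4 μg/mL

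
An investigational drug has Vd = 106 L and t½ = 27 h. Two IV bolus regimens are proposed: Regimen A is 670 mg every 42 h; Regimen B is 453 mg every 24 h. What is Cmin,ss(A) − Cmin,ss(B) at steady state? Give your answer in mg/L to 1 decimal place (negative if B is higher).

Regimen A: f = (1/2)^(42/27) ≈ 0.3402; Cmin,ss = (670/106)·f/(1−f) ≈ 3.259 mg/L.
Regimen B: f = (1/2)^(24/27) ≈ 0.5400; Cmin,ss = (453/106)·f/(1−f) ≈ 5.017 mg/L.
Difference ≈ 3.259 − 5.017 ≈ -1.758 mg/L.

-1.8 mg/L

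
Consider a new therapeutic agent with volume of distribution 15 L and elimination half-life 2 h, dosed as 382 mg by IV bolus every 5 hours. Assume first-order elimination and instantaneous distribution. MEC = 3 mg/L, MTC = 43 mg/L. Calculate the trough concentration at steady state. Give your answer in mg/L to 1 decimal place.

k = ln2/t½ = ln2/2 ≈ 0.346574 h⁻¹; fraction remaining f = e^(−kτ) = e^(−0.346574×5) ≈ 0.1768.
Accumulation ratio R = 1/(1 − f) ≈ 1/0.8232 ≈ 1.2148.
Single-dose peak C₀ = D/Vd = 382/15 ≈ 25.467 mg/L.
Cmax,ss = C₀/(1 − f) ≈ 25.467/0.8232 ≈ 30.937 mg/L.
One interval later, Cmin,ss = Cmax,ss·e^(−kτ) ≈ 30.937 × 0.1768 ≈ 5.470 mg/L.
Trough 5.5 mg/L vs MEC 3 mg/L: adequate.

5.5 mg/L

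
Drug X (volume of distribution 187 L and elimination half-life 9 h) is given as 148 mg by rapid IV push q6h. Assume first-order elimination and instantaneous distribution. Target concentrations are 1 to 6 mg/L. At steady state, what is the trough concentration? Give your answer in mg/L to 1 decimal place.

k = ln2/t½ = ln2/9 ≈ 0.077016 h⁻¹; fraction remaining f = e^(−kτ) = e^(−0.077016×6) ≈ 0.6300.
At steady state, accumulation factor R = 1/(1 − e^(−kτ)) ≈ 2.7027.
Each bolus raises the concentration by D/Vd = 148/187 ≈ 0.791 mg/L.
Steady-state peak Cmax,ss = C₀·R ≈ 0.791 × 2.7027 ≈ 2.138 mg/L.
Steady-state trough Cmin,ss = Cmax,ss·f ≈ 2.138 × 0.6300 ≈ 1.347 mg/L.
Trough 1.3 mg/L vs MEC 1 mg/L: adequate.

1.3 mg/L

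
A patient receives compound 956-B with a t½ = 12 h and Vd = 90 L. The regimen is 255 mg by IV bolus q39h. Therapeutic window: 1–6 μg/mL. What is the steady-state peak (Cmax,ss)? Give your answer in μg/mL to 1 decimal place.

3.2 μg/mL

k = ln2/t½ = ln2/12 ≈ 0.057762 h⁻¹; fraction remaining f = e^(−kτ) = e^(−0.057762×39) ≈ 0.1051.
At steady state, accumulation factor R = 1/(1 − e^(−kτ)) ≈ 1.1174.
Single-dose peak C₀ = D/Vd = 255/90 ≈ 2.833 μg/mL.
Cmax,ss = C₀/(1 − f) ≈ 2.833/0.8949 ≈ 3.166 μg/mL.
Peak 3.2 μg/mL vs MTC 6 μg/mL: below toxic threshold.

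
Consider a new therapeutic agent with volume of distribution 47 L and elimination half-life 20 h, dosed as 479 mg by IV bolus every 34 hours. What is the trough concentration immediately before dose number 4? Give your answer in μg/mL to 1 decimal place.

f = (1/2)^(τ/t½) = (1/2)^(34/20) ≈ 0.3078.
C₀ = D/Vd = 479/47 ≈ 10.191 μg/mL.
Before the 4th dose, 3 doses have been given. Superposition: Cmin = C₀·(f + f² + … + f^3).
≈ 10.191 × (0.3078 + 0.0947 + 0.0292) ≈ 10.191 × 0.4317 ≈ 4.399 μg/mL.

4.4 μg/mL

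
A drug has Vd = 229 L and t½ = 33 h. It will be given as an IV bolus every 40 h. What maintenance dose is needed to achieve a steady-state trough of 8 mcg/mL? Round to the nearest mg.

2412 mg

τ/t½ = 40/33 ≈ 1.2121, so f = (1/2)^(40/33) ≈ 0.431634.
Cmin,ss = (D/Vd)·f/(1−f), so D = Cmin,ss·Vd·(1−f)/f.
D = 8 × 229 × (1−f)/f ≈ 8 × 229 × 1.31678 ≈ 2412.34 mg.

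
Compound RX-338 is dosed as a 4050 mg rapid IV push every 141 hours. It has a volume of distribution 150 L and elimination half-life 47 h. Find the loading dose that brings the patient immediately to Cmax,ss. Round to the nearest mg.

4629 mg

f = (1/2)^(141/47) ≈ 0.125000; accumulation ratio R = 1/(1−f) ≈ 1.14286.
Loading dose to hit Cmax,ss on first dose: D_load = D_maint·R ≈ 4050 × 1.14286 ≈ 4628.58 mg.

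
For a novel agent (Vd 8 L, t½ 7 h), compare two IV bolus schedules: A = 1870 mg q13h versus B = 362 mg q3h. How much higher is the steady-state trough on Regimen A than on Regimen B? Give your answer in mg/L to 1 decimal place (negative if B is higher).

Regimen A: f = (1/2)^(13/7) ≈ 0.2760; Cmin,ss = (1870/8)·f/(1−f) ≈ 89.109 mg/L.
Regimen B: f = (1/2)^(3/7) ≈ 0.7430; Cmin,ss = (362/8)·f/(1−f) ≈ 130.820 mg/L.
Difference ≈ 89.109 − 130.820 ≈ -41.711 mg/L.

-41.7 mg/L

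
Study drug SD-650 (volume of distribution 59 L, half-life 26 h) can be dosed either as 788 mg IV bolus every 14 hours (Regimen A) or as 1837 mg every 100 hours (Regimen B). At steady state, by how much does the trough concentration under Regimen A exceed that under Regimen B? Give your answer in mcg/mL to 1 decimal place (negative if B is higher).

Regimen A: f = (1/2)^(14/26) ≈ 0.6885; Cmin,ss = (788/59)·f/(1−f) ≈ 29.520 mcg/mL.
Regimen B: f = (1/2)^(100/26) ≈ 0.0695; Cmin,ss = (1837/59)·f/(1−f) ≈ 2.326 mcg/mL.
Difference ≈ 29.520 − 2.326 ≈ 27.194 mcg/mL.

27.2 mcg/mL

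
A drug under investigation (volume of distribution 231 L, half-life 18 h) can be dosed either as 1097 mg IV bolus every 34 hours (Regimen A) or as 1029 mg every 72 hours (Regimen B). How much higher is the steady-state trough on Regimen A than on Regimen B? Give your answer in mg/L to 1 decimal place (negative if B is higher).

Regimen A: f = (1/2)^(34/18) ≈ 0.2700; Cmin,ss = (1097/231)·f/(1−f) ≈ 1.756 mg/L.
Regimen B: f = (1/2)^(72/18) ≈ 0.0625; Cmin,ss = (1029/231)·f/(1−f) ≈ 0.297 mg/L.
Difference ≈ 1.756 − 0.297 ≈ 1.459 mg/L.

1.5 mg/L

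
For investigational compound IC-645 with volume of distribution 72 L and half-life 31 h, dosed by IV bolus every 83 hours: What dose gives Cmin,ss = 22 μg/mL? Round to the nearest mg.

τ/t½ = 83/31 ≈ 2.6774, so f = (1/2)^(83/31) ≈ 0.156321.
Cmin,ss = (D/Vd)·f/(1−f), so D = Cmin,ss·Vd·(1−f)/f.
D = 22 × 72 × (1−f)/f ≈ 22 × 72 × 5.39709 ≈ 8548.99 mg.

8549 mg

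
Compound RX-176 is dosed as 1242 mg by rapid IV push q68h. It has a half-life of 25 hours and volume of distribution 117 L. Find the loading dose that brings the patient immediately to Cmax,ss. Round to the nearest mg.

1464 mg

f = (1/2)^(68/25) ≈ 0.151774; accumulation ratio R = 1/(1−f) ≈ 1.17893.
Loading dose to hit Cmax,ss on first dose: D_load = D_maint·R ≈ 1242 × 1.17893 ≈ 1464.23 mg.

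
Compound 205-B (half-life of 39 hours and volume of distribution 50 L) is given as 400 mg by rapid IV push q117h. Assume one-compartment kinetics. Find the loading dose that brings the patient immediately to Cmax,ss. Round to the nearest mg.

457 mg

f = (1/2)^(117/39) ≈ 0.125000; accumulation ratio R = 1/(1−f) ≈ 1.14286.
Loading dose to hit Cmax,ss on first dose: D_load = D_maint·R ≈ 400 × 1.14286 ≈ 457.14 mg.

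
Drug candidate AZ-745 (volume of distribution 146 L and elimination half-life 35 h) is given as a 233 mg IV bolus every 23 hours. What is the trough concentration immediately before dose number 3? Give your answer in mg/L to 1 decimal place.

1.7 mg/L

f = (1/2)^(τ/t½) = (1/2)^(23/35) ≈ 0.6341.
C₀ = D/Vd = 233/146 ≈ 1.596 mg/L.
Before the 3rd dose, 2 doses have been given. Superposition: Cmin = C₀·(f + f²).
≈ 1.596 × (0.6341 + 0.4021) ≈ 1.596 × 1.0362 ≈ 1.654 mg/L.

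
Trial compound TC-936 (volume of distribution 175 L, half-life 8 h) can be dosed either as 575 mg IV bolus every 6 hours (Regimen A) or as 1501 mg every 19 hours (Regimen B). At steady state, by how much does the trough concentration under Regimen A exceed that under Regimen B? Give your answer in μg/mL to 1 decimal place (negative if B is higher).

2.8 μg/mL

Regimen A: f = (1/2)^(6/8) ≈ 0.5946; Cmin,ss = (575/175)·f/(1−f) ≈ 4.819 μg/mL.
Regimen B: f = (1/2)^(19/8) ≈ 0.1928; Cmin,ss = (1501/175)·f/(1−f) ≈ 2.049 μg/mL.
Difference ≈ 4.819 − 2.049 ≈ 2.770 μg/mL.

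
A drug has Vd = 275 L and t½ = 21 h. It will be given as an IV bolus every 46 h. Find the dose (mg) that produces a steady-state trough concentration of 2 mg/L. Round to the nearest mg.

1961 mg

τ/t½ = 46/21 ≈ 2.1905, so f = (1/2)^(46/21) ≈ 0.219079.
Cmin,ss = (D/Vd)·f/(1−f), so D = Cmin,ss·Vd·(1−f)/f.
D = 2 × 275 × (1−f)/f ≈ 2 × 275 × 3.56456 ≈ 1960.51 mg.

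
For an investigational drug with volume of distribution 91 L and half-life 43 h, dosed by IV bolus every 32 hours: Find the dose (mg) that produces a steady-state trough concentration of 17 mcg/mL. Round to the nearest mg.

1044 mg

τ/t½ = 32/43 ≈ 0.74419, so f = (1/2)^(32/43) ≈ 0.597005.
Cmin,ss = (D/Vd)·f/(1−f), so D = Cmin,ss·Vd·(1−f)/f.
D = 17 × 91 × (1−f)/f ≈ 17 × 91 × 0.67503 ≈ 1044.27 mg.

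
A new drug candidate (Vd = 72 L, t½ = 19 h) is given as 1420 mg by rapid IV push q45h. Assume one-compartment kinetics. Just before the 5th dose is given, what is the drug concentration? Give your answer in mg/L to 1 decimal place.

f = (1/2)^(τ/t½) = (1/2)^(45/19) ≈ 0.1937.
C₀ = D/Vd = 1420/72 ≈ 19.722 mg/L.
Before the 5th dose, 4 doses have been given. Superposition: Cmin = C₀·(f + f² + … + f^4).
≈ 19.722 × (0.1937 + 0.0375 + 0.0073 + 0.0014) ≈ 19.722 × 0.2399 ≈ 4.731 mg/L.

4.7 mg/L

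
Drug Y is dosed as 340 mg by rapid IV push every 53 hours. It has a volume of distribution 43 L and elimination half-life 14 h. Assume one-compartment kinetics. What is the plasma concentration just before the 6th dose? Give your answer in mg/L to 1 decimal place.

0.6 mg/L

f = (1/2)^(τ/t½) = (1/2)^(53/14) ≈ 0.0725.
C₀ = D/Vd = 340/43 ≈ 7.907 mg/L.
Before the 6th dose, 5 doses have been given. Superposition: Cmin = C₀·(f + f² + … + f^5).
≈ 7.907 × (0.0725 + 0.0053 + 0.0004 + 0.0000 + 0.0000) ≈ 7.907 × 0.0782 ≈ 0.618 mg/L.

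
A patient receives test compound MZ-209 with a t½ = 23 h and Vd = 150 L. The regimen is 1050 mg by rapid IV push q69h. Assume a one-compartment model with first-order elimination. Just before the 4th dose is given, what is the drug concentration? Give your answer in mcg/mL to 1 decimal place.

1.0 mcg/mL

f = (1/2)^(τ/t½) = (1/2)^(69/23) ≈ 0.1250.
C₀ = D/Vd = 1050/150 ≈ 7.000 mcg/mL.
Before the 4th dose, 3 doses have been given. Superposition: Cmin = C₀·(f + f² + … + f^3).
≈ 7.000 × (0.1250 + 0.0156 + 0.0020) ≈ 7.000 × 0.1426 ≈ 0.998 mcg/mL.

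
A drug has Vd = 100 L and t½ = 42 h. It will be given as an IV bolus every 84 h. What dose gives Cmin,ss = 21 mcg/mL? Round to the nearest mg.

τ/t½ = 84/42 ≈ 2, so f = (1/2)^(84/42) ≈ 0.250000.
Cmin,ss = (D/Vd)·f/(1−f), so D = Cmin,ss·Vd·(1−f)/f.
D = 21 × 100 × (1−f)/f ≈ 21 × 100 × 3.00000 ≈ 6300.00 mg.

6300 mg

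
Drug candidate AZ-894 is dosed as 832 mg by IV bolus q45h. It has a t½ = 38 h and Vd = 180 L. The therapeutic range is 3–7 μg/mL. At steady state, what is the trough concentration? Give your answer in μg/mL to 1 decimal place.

τ/t½ = 45/38 ≈ 1.1842, so fraction remaining f = (1/2)^(45/38) ≈ 0.4401.
Single-dose peak C₀ = D/Vd = 832/180 ≈ 4.622 μg/mL.
Steady-state trough Cmin,ss = C₀·f/(1−f) ≈ 4.622 × 0.4401/0.5599 ≈ 3.633 μg/mL.
Trough 3.6 μg/mL vs MEC 3 μg/mL: adequate.

3.6 μg/mL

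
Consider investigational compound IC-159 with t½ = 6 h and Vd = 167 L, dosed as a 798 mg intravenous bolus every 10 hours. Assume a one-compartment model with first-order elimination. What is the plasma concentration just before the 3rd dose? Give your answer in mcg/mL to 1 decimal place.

2.0 mcg/mL

f = (1/2)^(τ/t½) = (1/2)^(10/6) ≈ 0.3150.
C₀ = D/Vd = 798/167 ≈ 4.778 mcg/mL.
Before the 3rd dose, 2 doses have been given. Superposition: Cmin = C₀·(f + f²).
≈ 4.778 × (0.3150 + 0.0992) ≈ 4.778 × 0.4142 ≈ 1.979 mcg/mL.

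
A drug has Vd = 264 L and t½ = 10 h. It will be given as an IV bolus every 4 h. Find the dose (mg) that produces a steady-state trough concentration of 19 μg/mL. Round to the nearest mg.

τ/t½ = 4/10 ≈ 0.4, so f = (1/2)^(4/10) ≈ 0.757858.
Cmin,ss = (D/Vd)·f/(1−f), so D = Cmin,ss·Vd·(1−f)/f.
D = 19 × 264 × (1−f)/f ≈ 19 × 264 × 0.31951 ≈ 1602.66 mg.

1603 mg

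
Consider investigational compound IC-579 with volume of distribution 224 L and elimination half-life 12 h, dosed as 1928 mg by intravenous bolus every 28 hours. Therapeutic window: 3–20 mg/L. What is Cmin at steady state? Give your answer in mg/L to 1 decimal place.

Over one 28-h interval, 28/12 ≈ 2.3333 half-lives elapse, leaving f ≈ 0.1984 of each dose.
At steady state, accumulation factor R = 1/(1 − e^(−kτ)) ≈ 1.2475.
Single-dose peak C₀ = D/Vd = 1928/224 ≈ 8.607 mg/L.
Steady-state peak Cmax,ss = C₀·R ≈ 8.607 × 1.2475 ≈ 10.737 mg/L.
One interval later, Cmin,ss = Cmax,ss·e^(−kτ) ≈ 10.737 × 0.1984 ≈ 2.130 mg/L.
Trough 2.1 mg/L vs MEC 3 mg/L: subtherapeutic.

2.1 mg/L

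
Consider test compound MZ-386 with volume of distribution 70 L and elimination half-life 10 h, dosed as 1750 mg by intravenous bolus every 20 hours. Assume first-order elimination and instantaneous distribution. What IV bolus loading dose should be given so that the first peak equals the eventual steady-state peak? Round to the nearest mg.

f = (1/2)^(20/10) ≈ 0.250000; accumulation ratio R = 1/(1−f) ≈ 1.33333.
Loading dose to hit Cmax,ss on first dose: D_load = D_maint·R ≈ 1750 × 1.33333 ≈ 2333.33 mg.

2333 mg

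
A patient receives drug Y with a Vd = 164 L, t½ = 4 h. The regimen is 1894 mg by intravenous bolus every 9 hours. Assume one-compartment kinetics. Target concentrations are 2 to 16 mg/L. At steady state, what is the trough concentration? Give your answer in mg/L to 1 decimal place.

k = ln2/t½ = ln2/4 ≈ 0.173287 h⁻¹; fraction remaining f = e^(−kτ) = e^(−0.173287×9) ≈ 0.2102.
At steady state, accumulation factor R = 1/(1 − e^(−kτ)) ≈ 1.2661.
Each bolus raises the concentration by D/Vd = 1894/164 ≈ 11.549 mg/L.
Steady-state peak Cmax,ss = C₀·R ≈ 11.549 × 1.2661 ≈ 14.622 mg/L.
One interval later, Cmin,ss = Cmax,ss·e^(−kτ) ≈ 14.622 × 0.2102 ≈ 3.074 mg/L.
Trough 3.1 mg/L vs MEC 2 mg/L: adequate.

3.1 mg/L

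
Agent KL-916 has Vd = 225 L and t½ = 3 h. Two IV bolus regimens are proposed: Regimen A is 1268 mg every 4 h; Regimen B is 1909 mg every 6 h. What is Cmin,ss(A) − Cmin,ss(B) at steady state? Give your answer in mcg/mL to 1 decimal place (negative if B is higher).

Regimen A: f = (1/2)^(4/3) ≈ 0.3969; Cmin,ss = (1268/225)·f/(1−f) ≈ 3.709 mcg/mL.
Regimen B: f = (1/2)^(6/3) ≈ 0.2500; Cmin,ss = (1909/225)·f/(1−f) ≈ 2.828 mcg/mL.
Difference ≈ 3.709 − 2.828 ≈ 0.881 mcg/mL.

0.9 mcg/mL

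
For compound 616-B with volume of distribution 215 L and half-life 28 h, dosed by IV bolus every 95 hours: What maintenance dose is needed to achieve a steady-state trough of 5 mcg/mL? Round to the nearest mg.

τ/t½ = 95/28 ≈ 3.3929, so f = (1/2)^(95/28) ≈ 0.095202.
Cmin,ss = (D/Vd)·f/(1−f), so D = Cmin,ss·Vd·(1−f)/f.
D = 5 × 215 × (1−f)/f ≈ 5 × 215 × 9.50398 ≈ 10216.78 mg.

10217 mg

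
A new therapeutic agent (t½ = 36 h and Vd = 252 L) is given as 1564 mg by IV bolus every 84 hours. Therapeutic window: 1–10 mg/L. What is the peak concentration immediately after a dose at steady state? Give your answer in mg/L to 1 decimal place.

7.7 mg/L

τ/t½ = 84/36 ≈ 2.3333, so fraction remaining f = (1/2)^(84/36) ≈ 0.1984.
Accumulation ratio R = 1/(1 − f) ≈ 1/0.8016 ≈ 1.2475.
Each bolus raises the concentration by D/Vd = 1564/252 ≈ 6.206 mg/L.
Steady-state peak Cmax,ss = C₀·R ≈ 6.206 × 1.2475 ≈ 7.742 mg/L.
Peak 7.7 mg/L vs MTC 10 mg/L: below toxic threshold.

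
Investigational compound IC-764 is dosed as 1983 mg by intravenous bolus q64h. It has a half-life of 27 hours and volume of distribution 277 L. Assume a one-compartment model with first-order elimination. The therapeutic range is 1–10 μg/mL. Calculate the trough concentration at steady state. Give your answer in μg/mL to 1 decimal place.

1.7 μg/mL

k = ln2/t½ = ln2/27 ≈ 0.025672 h⁻¹; fraction remaining f = e^(−kτ) = e^(−0.025672×64) ≈ 0.1934.
Single-dose peak C₀ = D/Vd = 1983/277 ≈ 7.159 μg/mL.
Steady-state trough Cmin,ss = C₀·f/(1−f) ≈ 7.159 × 0.1934/0.8066 ≈ 1.717 μg/mL.
Trough 1.7 μg/mL vs MEC 1 μg/mL: adequate.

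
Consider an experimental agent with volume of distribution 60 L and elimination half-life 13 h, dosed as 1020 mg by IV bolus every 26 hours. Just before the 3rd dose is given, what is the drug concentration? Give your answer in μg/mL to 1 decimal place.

5.3 μg/mL

f = (1/2)^(τ/t½) = (1/2)^(26/13) ≈ 0.2500.
C₀ = D/Vd = 1020/60 ≈ 17.000 μg/mL.
Before the 3rd dose, 2 doses have been given. Superposition: Cmin = C₀·(f + f²).
≈ 17.000 × (0.2500 + 0.0625) ≈ 17.000 × 0.3125 ≈ 5.312 μg/mL.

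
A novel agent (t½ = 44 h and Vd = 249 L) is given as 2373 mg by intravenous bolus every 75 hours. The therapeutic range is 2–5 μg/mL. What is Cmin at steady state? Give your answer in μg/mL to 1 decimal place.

Over one 75-h interval, 75/44 ≈ 1.7045 half-lives elapse, leaving f ≈ 0.3068 of each dose.
At steady state, accumulation factor R = 1/(1 − e^(−kτ)) ≈ 1.4426.
Each bolus raises the concentration by D/Vd = 2373/249 ≈ 9.530 μg/mL.
Cmax,ss = C₀/(1 − f) ≈ 9.530/0.6932 ≈ 13.748 μg/mL.
One interval later, Cmin,ss = Cmax,ss·e^(−kτ) ≈ 13.748 × 0.3068 ≈ 4.218 μg/mL.
Trough 4.2 μg/mL vs MEC 2 μg/mL: adequate.

4.2 μg/mL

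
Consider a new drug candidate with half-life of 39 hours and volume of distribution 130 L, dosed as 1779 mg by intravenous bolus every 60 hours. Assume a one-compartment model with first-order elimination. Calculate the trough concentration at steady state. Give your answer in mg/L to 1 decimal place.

7.2 mg/L

k = ln2/t½ = ln2/39 ≈ 0.017773 h⁻¹; fraction remaining f = e^(−kτ) = e^(−0.017773×60) ≈ 0.3443.
At steady state, accumulation factor R = 1/(1 − e^(−kτ)) ≈ 1.5251.
Single-dose peak C₀ = D/Vd = 1779/130 ≈ 13.685 mg/L.
Cmax,ss = C₀/(1 − f) ≈ 13.685/0.6557 ≈ 20.871 mg/L.
One interval later, Cmin,ss = Cmax,ss·e^(−kτ) ≈ 20.871 × 0.3443 ≈ 7.186 mg/L.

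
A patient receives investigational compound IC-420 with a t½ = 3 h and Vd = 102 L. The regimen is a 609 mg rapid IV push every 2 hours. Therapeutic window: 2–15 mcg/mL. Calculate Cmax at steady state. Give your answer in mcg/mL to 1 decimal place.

τ/t½ = 2/3 ≈ 0.66667, so fraction remaining f = (1/2)^(2/3) ≈ 0.6300.
At steady state, accumulation factor R = 1/(1 − e^(−kτ)) ≈ 2.7027.
Single-dose peak C₀ = D/Vd = 609/102 ≈ 5.971 mcg/mL.
Steady-state peak Cmax,ss = C₀·R ≈ 5.971 × 2.7027 ≈ 16.138 mcg/mL.
Peak 16.1 mcg/mL vs MTC 15 mcg/mL: exceeds toxic threshold.

16.1 mcg/mL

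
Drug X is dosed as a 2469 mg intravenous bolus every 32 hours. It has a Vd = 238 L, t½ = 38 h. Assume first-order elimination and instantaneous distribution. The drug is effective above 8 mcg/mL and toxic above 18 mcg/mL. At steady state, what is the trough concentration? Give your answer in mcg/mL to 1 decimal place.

k = ln2/t½ = ln2/38 ≈ 0.018241 h⁻¹; fraction remaining f = e^(−kτ) = e^(−0.018241×32) ≈ 0.5578.
Each bolus raises the concentration by D/Vd = 2469/238 ≈ 10.374 mcg/mL.
Steady-state trough Cmin,ss = C₀·f/(1−f) ≈ 10.374 × 0.5578/0.4422 ≈ 13.086 mcg/mL.
Trough 13.1 mcg/mL vs MEC 8 mcg/mL: adequate.

13.1 mcg/mL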